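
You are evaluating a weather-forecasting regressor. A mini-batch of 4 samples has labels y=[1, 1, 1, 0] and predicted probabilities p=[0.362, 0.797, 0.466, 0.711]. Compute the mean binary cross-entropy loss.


L[0] = -ln(0.362) = 1.0161
L[1] = -ln(0.797) = 0.2269
L[2] = -ln(0.466) = 0.7636
L[3] = -ln(1-0.711) = -ln(0.289) = 1.2413
mean = (1.0161 + 0.2269 + 0.7636 + 1.2413)/4 = 0.812

0.812


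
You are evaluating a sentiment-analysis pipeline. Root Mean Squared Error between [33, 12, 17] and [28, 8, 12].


MSE = 66/3 = 22
RMSE = √(66/3) = 4.6904

4.6904


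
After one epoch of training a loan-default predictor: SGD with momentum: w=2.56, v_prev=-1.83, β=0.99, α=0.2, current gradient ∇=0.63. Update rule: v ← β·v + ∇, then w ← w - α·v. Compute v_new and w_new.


v_new = 0.99·-1.83 + 0.63 = -1.8117 + 0.63 = -1.1817
w_new = 2.56 - 0.2·-1.1817 = 2.56 + 0.23634 = 2.79634

v_new=-1.1817, w_new=2.79634


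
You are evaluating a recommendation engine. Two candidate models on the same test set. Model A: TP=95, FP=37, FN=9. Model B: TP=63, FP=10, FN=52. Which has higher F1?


Model A: P=95/132=0.7197, R=95/104=0.9135, F1=2PR/(P+R)=2TP/(2TP+FP+FN)=190/236=0.8051
Model B: P=63/73=0.863, R=63/115=0.5478, F1=2PR/(P+R)=2TP/(2TP+FP+FN)=126/188=0.6702
0.8051 > 0.6702 → Model A

Model A


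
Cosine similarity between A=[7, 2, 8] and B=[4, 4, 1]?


A·B = 7·4 + 2·4 + 8·1 = 44
‖A‖ = √117 = 10.8167, ‖B‖ = √33 = 5.7446
cos = 44/(√117·√33) = 44/√3861 = 0.7081

0.7081


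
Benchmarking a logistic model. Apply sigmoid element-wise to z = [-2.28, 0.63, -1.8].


σ(-2.28) = 1/(1+e^2.28) = 0.0928
σ(0.63) = 1/(1+e^-0.63) = 0.6525
σ(-1.8) = 1/(1+e^1.8) = 0.1419
result = [0.0928, 0.6525, 0.1419]

[0.0928, 0.6525, 0.1419]


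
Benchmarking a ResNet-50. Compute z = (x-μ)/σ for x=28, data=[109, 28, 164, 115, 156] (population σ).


μ = 114.4, σ = 48.3429
z = (28 - 114.4)/48.3429 = -1.7872

-1.7872


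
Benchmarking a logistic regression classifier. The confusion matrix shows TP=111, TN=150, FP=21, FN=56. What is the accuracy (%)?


Accuracy = (TP+TN)/(TP+TN+FP+FN)
= (111+150)/(338)
= 261/338 = 77.22%

77.22%


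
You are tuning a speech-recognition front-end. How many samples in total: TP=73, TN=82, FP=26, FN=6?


Total = TP + TN + FP + FN
= 73 + 82 + 26 + 6
= 187
(Predicted positive: 99, predicted negative: 88)

187


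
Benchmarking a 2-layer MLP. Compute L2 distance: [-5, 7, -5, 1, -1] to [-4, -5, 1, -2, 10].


d = √((-5+ 4)² + (7+ 5)² + (-5-1)² + (1+ 2)² + (-1-10)²)
  = √(1 + 144 + 36 + 9 + 121)
  = √311 = 17.6352

17.6352


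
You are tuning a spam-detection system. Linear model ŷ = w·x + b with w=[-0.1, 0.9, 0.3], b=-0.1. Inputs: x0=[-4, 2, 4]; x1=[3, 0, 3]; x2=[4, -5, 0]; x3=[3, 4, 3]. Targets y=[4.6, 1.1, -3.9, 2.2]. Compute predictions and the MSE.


ŷ0 = (-0.1)·(-4) + (0.9)·(2) + (0.3)·(4) - 0.1 = 3.3
ŷ1 = (-0.1)·(3) + (0.9)·(0) + (0.3)·(3) - 0.1 = 0.5
ŷ2 = (-0.1)·(4) + (0.9)·(-5) + (0.3)·(0) - 0.1 = -5.0
ŷ3 = (-0.1)·(3) + (0.9)·(4) + (0.3)·(3) - 0.1 = 4.1
errors² = [1.69, 0.36, 1.21, 3.61]
MSE = 6.8700/4 = 1.7175

1.7175


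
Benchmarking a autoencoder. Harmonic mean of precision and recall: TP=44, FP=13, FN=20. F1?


Precision = 44/57 = 0.7719
Recall = 44/64 = 0.6875
F1 = 2·P·R/(P+R) = 2·TP/(2·TP+FP+FN) = 88/(88+13+20) = 88/121 = 0.7273

0.7273


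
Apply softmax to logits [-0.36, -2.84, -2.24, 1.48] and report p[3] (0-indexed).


Exponentials: e^-0.36=0.6977, e^-2.84=0.0584, e^-2.24=0.1065, e^1.48=4.3929
Sum = 5.2555
Softmax = [0.1328, 0.0111, 0.0203, 0.8359]
p[3] = 4.3929/5.2555 = 0.8359

0.8359


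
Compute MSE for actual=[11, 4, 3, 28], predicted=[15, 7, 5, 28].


Squared errors: (11-15)²=16, (4-7)²=9, (3-5)²=4, (28-28)²=0
Sum = 29
MSE = 29/4 = 29/4

29/4


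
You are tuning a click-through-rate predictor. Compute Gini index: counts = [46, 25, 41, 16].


Probabilities: [46/128, 25/128, 41/128, 16/128] ≈ [0.3594, 0.1953, 0.3203, 0.125]
Σpᵢ² = (2116 + 625 + 1681 + 256)/128² = 4678/16384
Gini = 1 - Σpᵢ² = 1 - 4678/16384 = 0.7145

0.7145


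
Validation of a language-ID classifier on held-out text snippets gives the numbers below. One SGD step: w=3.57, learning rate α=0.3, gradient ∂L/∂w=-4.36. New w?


w_new = w - α·∇
= 3.57 - 0.3·-4.36
= 3.57 + 1.308
= 4.878

4.878


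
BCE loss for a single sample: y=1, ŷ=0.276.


BCE = -[y·ln(p) + (1-y)·ln(1-p)]
= -1·ln(0.276) - 0
= -ln(0.276) = 1.2874

1.2874


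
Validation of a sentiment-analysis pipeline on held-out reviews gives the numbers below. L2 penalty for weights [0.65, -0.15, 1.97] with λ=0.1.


‖w‖₂² = (0.65)² + (-0.15)² + (1.97)²
     = 0.4225 + 0.0225 + 3.8809
     = 4.3259
λ·‖w‖₂² = 0.1·4.3259 = 0.43259

0.43259


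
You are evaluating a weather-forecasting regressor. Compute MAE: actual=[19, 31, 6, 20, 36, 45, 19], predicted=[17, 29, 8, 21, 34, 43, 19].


Absolute errors: |19-17|=2, |31-29|=2, |6-8|=2, |20-21|=1, |36-34|=2, |45-43|=2, |19-19|=0
Sum = 11
MAE = 11/7 = 11/7

11/7


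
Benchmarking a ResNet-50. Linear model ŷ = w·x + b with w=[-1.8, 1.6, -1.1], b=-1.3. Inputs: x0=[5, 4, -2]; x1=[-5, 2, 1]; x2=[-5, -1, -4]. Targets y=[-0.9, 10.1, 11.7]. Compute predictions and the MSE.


ŷ0 = (-1.8)·(5) + (1.6)·(4) + (-1.1)·(-2) - 1.3 = -1.7
ŷ1 = (-1.8)·(-5) + (1.6)·(2) + (-1.1)·(1) - 1.3 = 9.8
ŷ2 = (-1.8)·(-5) + (1.6)·(-1) + (-1.1)·(-4) - 1.3 = 10.5
errors² = [0.64, 0.09, 1.44]
MSE = 2.1700/3 = 0.7233

0.7233


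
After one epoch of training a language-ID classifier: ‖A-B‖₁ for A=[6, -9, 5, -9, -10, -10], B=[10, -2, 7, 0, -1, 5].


d = |6-10| + |-9+ 2| + |5-7| + |-9-0| + |-10+ 1| + |-10-5|
  = 4 + 7 + 2 + 9 + 9 + 15
  = 46

46


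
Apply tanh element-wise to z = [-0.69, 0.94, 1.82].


tanh(-0.69) = -0.598
tanh(0.94) = 0.7352
tanh(1.82) = 0.9488
result = [-0.598, 0.7352, 0.9488]

[-0.598, 0.7352, 0.9488]


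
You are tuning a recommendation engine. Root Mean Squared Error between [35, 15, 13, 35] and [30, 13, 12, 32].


MSE = 39/4 = 9.75
RMSE = √(39/4) = 3.1225

3.1225


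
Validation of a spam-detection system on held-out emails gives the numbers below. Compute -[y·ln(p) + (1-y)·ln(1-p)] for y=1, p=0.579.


BCE = -[y·ln(p) + (1-y)·ln(1-p)]
= -1·ln(0.579) - 0
= -ln(0.579) = 0.5465

0.5465


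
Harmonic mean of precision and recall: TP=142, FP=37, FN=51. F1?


Precision = 142/179 = 0.7933
Recall = 142/193 = 0.7358
F1 = 2·P·R/(P+R) = 2·TP/(2·TP+FP+FN) = 284/(284+37+51) = 284/372 = 0.7634

0.7634


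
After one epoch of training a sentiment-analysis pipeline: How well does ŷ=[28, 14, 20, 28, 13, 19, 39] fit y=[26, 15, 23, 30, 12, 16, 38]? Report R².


ȳ = 22.8571
SS_res = Σ(y-ŷ)² = 29
SS_tot = Σ(y-ȳ)² = 516.86
R² = 1 - SS_res/SS_tot = 1 - 0.0561 = 0.9439

0.9439


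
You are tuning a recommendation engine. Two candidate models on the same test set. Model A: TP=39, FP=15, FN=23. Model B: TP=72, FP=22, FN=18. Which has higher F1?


Model A: P=39/54=0.7222, R=39/62=0.629, F1=2PR/(P+R)=2TP/(2TP+FP+FN)=78/116=0.6724
Model B: P=72/94=0.766, R=72/90=0.8, F1=2PR/(P+R)=2TP/(2TP+FP+FN)=144/184=0.7826
0.6724 < 0.7826 → Model B

Model B


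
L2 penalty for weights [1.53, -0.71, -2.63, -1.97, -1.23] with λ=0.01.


‖w‖₂² = (1.53)² + (-0.71)² + (-2.63)² + (-1.97)² + (-1.23)²
     = 2.3409 + 0.5041 + 6.9169 + 3.8809 + 1.5129
     = 15.1557
λ·‖w‖₂² = 0.01·15.1557 = 0.151557

0.151557


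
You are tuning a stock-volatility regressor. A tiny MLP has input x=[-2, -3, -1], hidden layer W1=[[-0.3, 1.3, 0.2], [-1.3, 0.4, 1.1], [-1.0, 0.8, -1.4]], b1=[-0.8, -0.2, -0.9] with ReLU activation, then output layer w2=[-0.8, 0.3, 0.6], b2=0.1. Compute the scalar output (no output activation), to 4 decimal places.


z1[0] = (-0.3)·(-2) + (1.3)·(-3) + (0.2)·(-1) - 0.8 = -4.3
z1[1] = (-1.3)·(-2) + (0.4)·(-3) + (1.1)·(-1) - 0.2 = 0.1
z1[2] = (-1.0)·(-2) + (0.8)·(-3) + (-1.4)·(-1) - 0.9 = 0.1
h = ReLU(z1) = [0.0, 0.1, 0.1]
output = (-0.8)·(0.0) + (0.3)·(0.1) + (0.6)·(0.1) + 0.1 = 0.19

0.19


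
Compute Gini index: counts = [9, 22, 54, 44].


Probabilities: [9/129, 22/129, 54/129, 44/129] ≈ [0.0698, 0.1705, 0.4186, 0.3411]
Σpᵢ² = (81 + 484 + 2916 + 1936)/129² = 5417/16641
Gini = 1 - Σpᵢ² = 1 - 5417/16641 = 0.6745

0.6745


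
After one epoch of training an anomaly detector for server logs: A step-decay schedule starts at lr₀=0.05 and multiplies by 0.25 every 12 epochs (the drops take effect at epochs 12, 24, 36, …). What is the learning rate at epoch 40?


n_drops = ⌊40/12⌋ = 3
lr = 0.05·0.25^3 = 0.05·0.015625 = 0.00078125

0.00078125


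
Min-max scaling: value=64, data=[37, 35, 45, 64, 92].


min=35, max=92
(64-35)/(92-35) = 29/57 = 0.5088

0.5088


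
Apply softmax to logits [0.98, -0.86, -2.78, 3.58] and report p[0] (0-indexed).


Exponentials: e^0.98=2.6645, e^-0.86=0.4232, e^-2.78=0.062, e^3.58=35.8735
Sum = 39.0232
Softmax = [0.0683, 0.0108, 0.0016, 0.9193]
p[0] = 2.6645/39.0232 = 0.0683

0.0683


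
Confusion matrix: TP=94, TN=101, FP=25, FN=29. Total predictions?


Total = TP + TN + FP + FN
= 94 + 101 + 25 + 29
= 249
(Predicted positive: 119, predicted negative: 130)

249


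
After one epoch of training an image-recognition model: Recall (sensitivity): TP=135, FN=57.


Recall = TP/(TP+FN)
= 135/(135+57)
= 135/192 = 70.31%

70.31%


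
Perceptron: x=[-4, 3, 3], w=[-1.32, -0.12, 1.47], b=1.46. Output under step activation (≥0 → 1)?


z = (-4)·(-1.32) + (3)·(-0.12) + (3)·(1.47) + 1.46
  = 10.79
step(z) = 1 (z≥0)

1


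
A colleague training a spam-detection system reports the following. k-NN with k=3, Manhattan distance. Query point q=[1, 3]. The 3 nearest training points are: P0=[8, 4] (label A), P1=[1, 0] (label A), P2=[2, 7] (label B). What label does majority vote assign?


d(q,P0) = 8  (label A)
d(q,P1) = 3  (label A)
d(q,P2) = 5  (label B)
Votes: A=2, B=1
Majority → A

A


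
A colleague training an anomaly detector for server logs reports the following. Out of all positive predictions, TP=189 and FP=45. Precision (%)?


Precision = TP/(TP+FP)
= 189/(189+45)
= 189/234 = 80.77%

80.77%


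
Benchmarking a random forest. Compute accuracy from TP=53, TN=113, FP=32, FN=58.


Accuracy = (TP+TN)/(TP+TN+FP+FN)
= (53+113)/(256)
= 166/256 = 64.84%

64.84%


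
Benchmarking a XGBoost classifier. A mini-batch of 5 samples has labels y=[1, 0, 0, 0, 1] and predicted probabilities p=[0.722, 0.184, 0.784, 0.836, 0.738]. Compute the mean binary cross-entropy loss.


L[0] = -ln(0.722) = 0.3257
L[1] = -ln(1-0.184) = -ln(0.816) = 0.2033
L[2] = -ln(1-0.784) = -ln(0.216) = 1.5325
L[3] = -ln(1-0.836) = -ln(0.164) = 1.8079
L[4] = -ln(0.738) = 0.3038
mean = (0.3257 + 0.2033 + 1.5325 + 1.8079 + 0.3038)/5 = 0.8346

0.8346


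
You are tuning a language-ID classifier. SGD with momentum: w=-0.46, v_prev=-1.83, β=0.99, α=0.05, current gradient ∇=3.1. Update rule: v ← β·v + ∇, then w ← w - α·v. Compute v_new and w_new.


v_new = 0.99·-1.83 + 3.1 = -1.8117 + 3.1 = 1.2883
w_new = -0.46 - 0.05·1.2883 = -0.46 - 0.064415 = -0.524415

v_new=1.2883, w_new=-0.524415


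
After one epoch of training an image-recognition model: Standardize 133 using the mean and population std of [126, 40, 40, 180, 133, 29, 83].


μ = 90.1429, σ = 53.4721
z = (133 - 90.1429)/53.4721 = 0.8015

0.8015


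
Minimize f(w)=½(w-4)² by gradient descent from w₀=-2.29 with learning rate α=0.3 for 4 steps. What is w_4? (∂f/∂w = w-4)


step 1: grad = -2.29-4 = -6.29; w = -2.29 - 0.3·(-6.29) = -0.403
step 2: grad = -0.403-4 = -4.403; w = -0.403 - 0.3·(-4.403) = 0.9179
step 3: grad = 0.9179-4 = -3.0821; w = 0.9179 - 0.3·(-3.0821) = 1.84253
step 4: grad = 1.84253-4 = -2.15747; w = 1.84253 - 0.3·(-2.15747) = 2.489771

2.489771


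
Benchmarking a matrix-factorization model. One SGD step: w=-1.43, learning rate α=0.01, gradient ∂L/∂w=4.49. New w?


w_new = w - α·∇
= -1.43 - 0.01·4.49
= -1.43 - 0.0449
= -1.4749

-1.4749


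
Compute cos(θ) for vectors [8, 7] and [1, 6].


A·B = 8·1 + 7·6 = 50
‖A‖ = √113 = 10.6301, ‖B‖ = √37 = 6.0828
cos = 50/(√113·√37) = 50/√4181 = 0.7733

0.7733


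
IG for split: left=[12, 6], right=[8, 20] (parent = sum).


Parent = [20, 26], H_parent = 0.9877
H_left = 0.9183 (n=18), H_right = 0.8631 (n=28)
H_children = (18/46)·0.9183 + (28/46)·0.8631 = 0.8847
IG = 0.9877 - 0.8847 = 0.103

0.103


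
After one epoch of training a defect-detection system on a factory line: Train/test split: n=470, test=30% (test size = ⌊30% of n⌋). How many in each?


Test = ⌊470·30/100⌋ = 141
Train = 470 - 141 = 329

Train: 329, Test: 141


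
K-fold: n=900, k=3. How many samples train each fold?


Fold size = 900/3 = 300
Training per fold = 900 - 300 = 600

600


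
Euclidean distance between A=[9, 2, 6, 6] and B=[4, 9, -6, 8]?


d = √((9-4)² + (2-9)² + (6+ 6)² + (6-8)²)
  = √(25 + 49 + 144 + 4)
  = √222 = 14.8997

14.8997


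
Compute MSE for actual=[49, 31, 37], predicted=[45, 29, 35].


Squared errors: (49-45)²=16, (31-29)²=4, (37-35)²=4
Sum = 24
MSE = 24/3 = 8

8


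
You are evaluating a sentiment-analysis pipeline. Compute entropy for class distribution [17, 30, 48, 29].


Probabilities: [17/124, 30/124, 48/124, 29/124] ≈ [0.1371, 0.2419, 0.3871, 0.2339]
H = -((17/124)·log₂(17/124) + (30/124)·log₂(30/124) + (48/124)·log₂(48/124) + (29/124)·log₂(29/124))
  = 1.9086 bits

1.9086 bits


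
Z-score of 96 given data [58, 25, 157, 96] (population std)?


μ = 84, σ = 49.0663
z = (96 - 84)/49.0663 = 0.2446

0.2446


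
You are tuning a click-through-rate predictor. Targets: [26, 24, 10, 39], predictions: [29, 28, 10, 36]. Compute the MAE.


Absolute errors: |26-29|=3, |24-28|=4, |10-10|=0, |39-36|=3
Sum = 10
MAE = 10/4 = 5/2

5/2


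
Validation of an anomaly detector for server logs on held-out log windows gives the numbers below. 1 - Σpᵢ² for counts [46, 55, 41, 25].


Probabilities: [46/167, 55/167, 41/167, 25/167] ≈ [0.2754, 0.3293, 0.2455, 0.1497]
Σpᵢ² = (2116 + 3025 + 1681 + 625)/167² = 7447/27889
Gini = 1 - Σpᵢ² = 1 - 7447/27889 = 0.733

0.733


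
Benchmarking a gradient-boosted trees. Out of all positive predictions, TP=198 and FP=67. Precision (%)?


Precision = TP/(TP+FP)
= 198/(198+67)
= 198/265 = 74.72%

74.72%


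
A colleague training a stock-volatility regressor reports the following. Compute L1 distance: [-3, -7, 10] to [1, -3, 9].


d = |-3-1| + |-7+ 3| + |10-9|
  = 4 + 4 + 1
  = 9

9


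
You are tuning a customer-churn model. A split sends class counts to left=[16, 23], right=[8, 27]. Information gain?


Parent = [24, 50], H_parent = 0.909
H_left = 0.9766 (n=39), H_right = 0.7755 (n=35)
H_children = (39/74)·0.9766 + (35/74)·0.7755 = 0.8815
IG = 0.909 - 0.8815 = 0.0275

0.0275


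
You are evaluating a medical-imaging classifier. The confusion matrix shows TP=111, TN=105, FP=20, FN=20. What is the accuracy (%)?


Accuracy = (TP+TN)/(TP+TN+FP+FN)
= (111+105)/(256)
= 216/256 = 84.38%

84.38%


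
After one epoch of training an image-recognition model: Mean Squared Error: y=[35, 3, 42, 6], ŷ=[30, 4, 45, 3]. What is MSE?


Squared errors: (35-30)²=25, (3-4)²=1, (42-45)²=9, (6-3)²=9
Sum = 44
MSE = 44/4 = 11

11


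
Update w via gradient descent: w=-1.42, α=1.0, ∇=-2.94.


w_new = w - α·∇
= -1.42 - 1.0·-2.94
= -1.42 + 2.94
= 1.52

1.52


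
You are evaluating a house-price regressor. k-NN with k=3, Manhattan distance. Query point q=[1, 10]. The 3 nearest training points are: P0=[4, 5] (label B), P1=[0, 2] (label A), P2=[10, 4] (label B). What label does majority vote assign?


d(q,P0) = 8  (label B)
d(q,P1) = 9  (label A)
d(q,P2) = 15  (label B)
Votes: A=1, B=2
Majority → B

B


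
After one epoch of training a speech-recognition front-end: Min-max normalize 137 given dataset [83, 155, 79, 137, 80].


min=79, max=155
(137-79)/(155-79) = 58/76 = 0.7632

0.7632


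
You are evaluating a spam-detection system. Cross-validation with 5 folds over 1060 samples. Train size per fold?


Fold size = 1060/5 = 212
Training per fold = 1060 - 212 = 848

848


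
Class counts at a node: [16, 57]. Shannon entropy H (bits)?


Probabilities: [16/73, 57/73] ≈ [0.2192, 0.7808]
H = -((16/73)·log₂(16/73) + (57/73)·log₂(57/73))
  = 0.7587 bits

0.7587 bits


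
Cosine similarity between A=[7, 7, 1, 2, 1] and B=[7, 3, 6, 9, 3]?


A·B = 7·7 + 7·3 + 1·6 + 2·9 + 1·3 = 97
‖A‖ = √104 = 10.198, ‖B‖ = √184 = 13.5647
cos = 97/(√104·√184) = 97/√19136 = 0.7012

0.7012


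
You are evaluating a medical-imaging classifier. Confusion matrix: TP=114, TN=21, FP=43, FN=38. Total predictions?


Total = TP + TN + FP + FN
= 114 + 21 + 43 + 38
= 216
(Predicted positive: 157, predicted negative: 59)

216


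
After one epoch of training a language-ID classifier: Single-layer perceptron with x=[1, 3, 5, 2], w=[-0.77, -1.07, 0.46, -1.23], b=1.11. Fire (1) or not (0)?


z = (1)·(-0.77) + (3)·(-1.07) + (5)·(0.46) + (2)·(-1.23) + 1.11
  = -3.03
step(z) = 0 (z<0)

0


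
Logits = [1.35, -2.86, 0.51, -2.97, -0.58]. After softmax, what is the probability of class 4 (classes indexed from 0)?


Exponentials: e^1.35=3.8574, e^-2.86=0.0573, e^0.51=1.6653, e^-2.97=0.0513, e^-0.58=0.5599
Sum = 6.1912
Softmax = [0.6231, 0.0093, 0.269, 0.0083, 0.0904]
p[4] = 0.5599/6.1912 = 0.0904

0.0904


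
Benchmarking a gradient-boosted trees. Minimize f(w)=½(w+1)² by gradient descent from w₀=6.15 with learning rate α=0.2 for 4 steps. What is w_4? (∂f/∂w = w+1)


step 1: grad = 6.15+1 = 7.15; w = 6.15 - 0.2·(7.15) = 4.72
step 2: grad = 4.72+1 = 5.72; w = 4.72 - 0.2·(5.72) = 3.576
step 3: grad = 3.576+1 = 4.576; w = 3.576 - 0.2·(4.576) = 2.6608
step 4: grad = 2.6608+1 = 3.6608; w = 2.6608 - 0.2·(3.6608) = 1.92864

1.92864


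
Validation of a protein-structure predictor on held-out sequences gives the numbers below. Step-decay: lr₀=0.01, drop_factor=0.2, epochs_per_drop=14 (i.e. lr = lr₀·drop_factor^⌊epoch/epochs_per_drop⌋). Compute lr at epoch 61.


n_drops = ⌊61/14⌋ = 4
lr = 0.01·0.2^4 = 0.01·0.0016 = 0.000016

0.000016


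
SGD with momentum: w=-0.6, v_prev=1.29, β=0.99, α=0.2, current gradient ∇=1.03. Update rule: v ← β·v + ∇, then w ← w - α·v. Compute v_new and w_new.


v_new = 0.99·1.29 + 1.03 = 1.2771 + 1.03 = 2.3071
w_new = -0.6 - 0.2·2.3071 = -0.6 - 0.46142 = -1.06142

v_new=2.3071, w_new=-1.06142


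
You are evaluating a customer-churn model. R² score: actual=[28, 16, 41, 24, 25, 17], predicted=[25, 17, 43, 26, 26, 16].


ȳ = 25.1667
SS_res = Σ(y-ŷ)² = 20
SS_tot = Σ(y-ȳ)² = 410.83
R² = 1 - SS_res/SS_tot = 1 - 0.0487 = 0.9513

0.9513


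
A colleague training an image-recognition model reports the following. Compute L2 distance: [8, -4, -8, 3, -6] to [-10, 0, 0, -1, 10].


d = √((8+ 10)² + (-4-0)² + (-8-0)² + (3+ 1)² + (-6-10)²)
  = √(324 + 16 + 64 + 16 + 256)
  = √676 = 26.0

26.0


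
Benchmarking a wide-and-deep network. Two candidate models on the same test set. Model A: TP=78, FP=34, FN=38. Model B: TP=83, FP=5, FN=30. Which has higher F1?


Model A: P=78/112=0.6964, R=78/116=0.6724, F1=2PR/(P+R)=2TP/(2TP+FP+FN)=156/228=0.6842
Model B: P=83/88=0.9432, R=83/113=0.7345, F1=2PR/(P+R)=2TP/(2TP+FP+FN)=166/201=0.8259
0.6842 < 0.8259 → Model B

Model B


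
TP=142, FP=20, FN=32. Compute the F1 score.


Precision = 142/162 = 0.8765
Recall = 142/174 = 0.8161
F1 = 2·P·R/(P+R) = 2·TP/(2·TP+FP+FN) = 284/(284+20+32) = 284/336 = 0.8452

0.8452


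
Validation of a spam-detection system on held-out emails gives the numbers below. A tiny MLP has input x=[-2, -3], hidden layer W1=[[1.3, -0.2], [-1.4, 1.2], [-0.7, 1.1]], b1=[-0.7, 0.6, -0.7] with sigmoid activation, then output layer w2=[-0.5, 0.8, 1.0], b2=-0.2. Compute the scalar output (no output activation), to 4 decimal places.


z1[0] = (1.3)·(-2) + (-0.2)·(-3) - 0.7 = -2.7
z1[1] = (-1.4)·(-2) + (1.2)·(-3) + 0.6 = -0.2
z1[2] = (-0.7)·(-2) + (1.1)·(-3) - 0.7 = -2.6
h = sigmoid(z1) = [0.063, 0.4502, 0.0691]
output = (-0.5)·(0.063) + (0.8)·(0.4502) + (1.0)·(0.0691) - 0.2 = 0.1978

0.1978


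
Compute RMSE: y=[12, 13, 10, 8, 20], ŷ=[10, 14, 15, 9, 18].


MSE = 35/5 = 7
RMSE = √(35/5) = 2.6458

2.6458


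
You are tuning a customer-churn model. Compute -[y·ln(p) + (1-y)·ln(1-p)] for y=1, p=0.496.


BCE = -[y·ln(p) + (1-y)·ln(1-p)]
= -1·ln(0.496) - 0
= -ln(0.496) = 0.7012

0.7012


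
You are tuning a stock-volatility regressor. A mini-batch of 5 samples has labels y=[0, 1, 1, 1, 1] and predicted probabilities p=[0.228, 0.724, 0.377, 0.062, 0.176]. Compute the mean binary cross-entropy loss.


L[0] = -ln(1-0.228) = -ln(0.772) = 0.2588
L[1] = -ln(0.724) = 0.323
L[2] = -ln(0.377) = 0.9755
L[3] = -ln(0.062) = 2.7806
L[4] = -ln(0.176) = 1.7373
mean = (0.2588 + 0.323 + 0.9755 + 2.7806 + 1.7373)/5 = 1.215

1.215


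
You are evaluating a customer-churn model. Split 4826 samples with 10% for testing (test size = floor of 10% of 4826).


Test = ⌊4826·10/100⌋ = 482
Train = 4826 - 482 = 4344

Train: 4344, Test: 482


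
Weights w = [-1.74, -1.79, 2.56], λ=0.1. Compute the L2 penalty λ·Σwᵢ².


‖w‖₂² = (-1.74)² + (-1.79)² + (2.56)²
     = 3.0276 + 3.2041 + 6.5536
     = 12.7853
λ·‖w‖₂² = 0.1·12.7853 = 1.27853

1.27853


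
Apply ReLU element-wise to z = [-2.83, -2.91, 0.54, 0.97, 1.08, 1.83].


ReLU(-2.83) = max(0, -2.83) = 0.0
ReLU(-2.91) = max(0, -2.91) = 0.0
ReLU(0.54) = max(0, 0.54) = 0.54
ReLU(0.97) = max(0, 0.97) = 0.97
ReLU(1.08) = max(0, 1.08) = 1.08
ReLU(1.83) = max(0, 1.83) = 1.83
result = [0.0, 0.0, 0.54, 0.97, 1.08, 1.83]

[0.0, 0.0, 0.54, 0.97, 1.08, 1.83]


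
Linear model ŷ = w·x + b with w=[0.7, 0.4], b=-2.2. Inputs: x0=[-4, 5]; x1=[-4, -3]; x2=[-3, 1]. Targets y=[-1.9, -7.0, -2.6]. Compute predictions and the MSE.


ŷ0 = (0.7)·(-4) + (0.4)·(5) - 2.2 = -3.0
ŷ1 = (0.7)·(-4) + (0.4)·(-3) - 2.2 = -6.2
ŷ2 = (0.7)·(-3) + (0.4)·(1) - 2.2 = -3.9
errors² = [1.21, 0.64, 1.69]
MSE = 3.5400/3 = 1.18

1.18


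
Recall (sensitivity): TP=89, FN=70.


Recall = TP/(TP+FN)
= 89/(89+70)
= 89/159 = 55.97%

55.97%


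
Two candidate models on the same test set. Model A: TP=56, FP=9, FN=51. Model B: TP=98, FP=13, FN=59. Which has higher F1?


Model A: P=56/65=0.8615, R=56/107=0.5234, F1=2PR/(P+R)=2TP/(2TP+FP+FN)=112/172=0.6512
Model B: P=98/111=0.8829, R=98/157=0.6242, F1=2PR/(P+R)=2TP/(2TP+FP+FN)=196/268=0.7313
0.6512 < 0.7313 → Model B

Model B


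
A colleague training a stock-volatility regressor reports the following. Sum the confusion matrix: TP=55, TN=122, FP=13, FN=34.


Total = TP + TN + FP + FN
= 55 + 122 + 13 + 34
= 224
(Predicted positive: 68, predicted negative: 156)

224


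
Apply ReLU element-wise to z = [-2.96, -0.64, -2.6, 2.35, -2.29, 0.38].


ReLU(-2.96) = max(0, -2.96) = 0.0
ReLU(-0.64) = max(0, -0.64) = 0.0
ReLU(-2.6) = max(0, -2.6) = 0.0
ReLU(2.35) = max(0, 2.35) = 2.35
ReLU(-2.29) = max(0, -2.29) = 0.0
ReLU(0.38) = max(0, 0.38) = 0.38
result = [0.0, 0.0, 0.0, 2.35, 0.0, 0.38]

[0.0, 0.0, 0.0, 2.35, 0.0, 0.38]


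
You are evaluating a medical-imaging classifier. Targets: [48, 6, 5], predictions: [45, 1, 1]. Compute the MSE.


Squared errors: (48-45)²=9, (6-1)²=25, (5-1)²=16
Sum = 50
MSE = 50/3 = 50/3

50/3


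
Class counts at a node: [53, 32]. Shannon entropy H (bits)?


Probabilities: [53/85, 32/85] ≈ [0.6235, 0.3765]
H = -((53/85)·log₂(53/85) + (32/85)·log₂(32/85))
  = 0.9555 bits

0.9555 bits


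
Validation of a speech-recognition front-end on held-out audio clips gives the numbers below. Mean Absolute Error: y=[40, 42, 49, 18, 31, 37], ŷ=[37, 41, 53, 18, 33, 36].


Absolute errors: |40-37|=3, |42-41|=1, |49-53|=4, |18-18|=0, |31-33|=2, |37-36|=1
Sum = 11
MAE = 11/6 = 11/6

11/6


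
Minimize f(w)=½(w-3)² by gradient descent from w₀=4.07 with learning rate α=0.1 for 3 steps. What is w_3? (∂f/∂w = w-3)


step 1: grad = 4.07-3 = 1.07; w = 4.07 - 0.1·(1.07) = 3.963
step 2: grad = 3.963-3 = 0.963; w = 3.963 - 0.1·(0.963) = 3.8667
step 3: grad = 3.8667-3 = 0.8667; w = 3.8667 - 0.1·(0.8667) = 3.78003

3.78003


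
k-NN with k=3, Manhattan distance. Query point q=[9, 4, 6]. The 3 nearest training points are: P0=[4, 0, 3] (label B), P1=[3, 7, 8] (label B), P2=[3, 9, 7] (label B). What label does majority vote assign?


d(q,P0) = 12  (label B)
d(q,P1) = 11  (label B)
d(q,P2) = 12  (label B)
Votes: A=0, B=3
Majority → B

B


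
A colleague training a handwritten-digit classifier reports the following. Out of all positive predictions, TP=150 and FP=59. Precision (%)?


Precision = TP/(TP+FP)
= 150/(150+59)
= 150/209 = 71.77%

71.77%


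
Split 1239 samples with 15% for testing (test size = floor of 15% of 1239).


Test = ⌊1239·15/100⌋ = 185
Train = 1239 - 185 = 1054

Train: 1054, Test: 185


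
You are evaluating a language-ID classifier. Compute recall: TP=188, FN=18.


Recall = TP/(TP+FN)
= 188/(188+18)
= 188/206 = 91.26%

91.26%


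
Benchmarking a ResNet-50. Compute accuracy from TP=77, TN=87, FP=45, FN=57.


Accuracy = (TP+TN)/(TP+TN+FP+FN)
= (77+87)/(266)
= 164/266 = 61.65%

61.65%


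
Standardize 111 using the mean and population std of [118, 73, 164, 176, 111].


μ = 128.4, σ = 37.4518
z = (111 - 128.4)/37.4518 = -0.4646

-0.4646


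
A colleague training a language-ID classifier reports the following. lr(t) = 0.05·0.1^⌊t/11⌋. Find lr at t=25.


n_drops = ⌊25/11⌋ = 2
lr = 0.05·0.1^2 = 0.05·0.01 = 0.0005

0.0005


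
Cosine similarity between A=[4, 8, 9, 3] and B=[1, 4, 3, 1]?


A·B = 4·1 + 8·4 + 9·3 + 3·1 = 66
‖A‖ = √170 = 13.0384, ‖B‖ = √27 = 5.1962
cos = 66/(√170·√27) = 66/√4590 = 0.9742

0.9742


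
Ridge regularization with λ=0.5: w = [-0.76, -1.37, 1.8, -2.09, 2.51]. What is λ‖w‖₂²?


‖w‖₂² = (-0.76)² + (-1.37)² + (1.8)² + (-2.09)² + (2.51)²
     = 0.5776 + 1.8769 + 3.24 + 4.3681 + 6.3001
     = 16.3627
λ·‖w‖₂² = 0.5·16.3627 = 8.18135

8.18135


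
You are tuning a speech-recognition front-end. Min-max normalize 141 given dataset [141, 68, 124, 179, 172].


min=68, max=179
(141-68)/(179-68) = 73/111 = 0.6577

0.6577


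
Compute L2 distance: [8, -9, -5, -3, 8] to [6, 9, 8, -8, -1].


d = √((8-6)² + (-9-9)² + (-5-8)² + (-3+ 8)² + (8+ 1)²)
  = √(4 + 324 + 169 + 25 + 81)
  = √603 = 24.5561

24.5561


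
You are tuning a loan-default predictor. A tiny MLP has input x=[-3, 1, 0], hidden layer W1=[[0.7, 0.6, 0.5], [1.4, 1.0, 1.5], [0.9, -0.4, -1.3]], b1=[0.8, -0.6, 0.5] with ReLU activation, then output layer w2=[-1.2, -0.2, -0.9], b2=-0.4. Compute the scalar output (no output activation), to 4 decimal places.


z1[0] = (0.7)·(-3) + (0.6)·(1) + (0.5)·(0) + 0.8 = -0.7
z1[1] = (1.4)·(-3) + (1.0)·(1) + (1.5)·(0) - 0.6 = -3.8
z1[2] = (0.9)·(-3) + (-0.4)·(1) + (-1.3)·(0) + 0.5 = -2.6
h = ReLU(z1) = [0.0, 0.0, 0.0]
output = (-1.2)·(0.0) + (-0.2)·(0.0) + (-0.9)·(0.0) - 0.4 = -0.4

-0.4


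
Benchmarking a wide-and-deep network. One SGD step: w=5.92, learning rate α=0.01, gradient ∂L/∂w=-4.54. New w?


w_new = w - α·∇
= 5.92 - 0.01·-4.54
= 5.92 + 0.0454
= 5.9654

5.9654


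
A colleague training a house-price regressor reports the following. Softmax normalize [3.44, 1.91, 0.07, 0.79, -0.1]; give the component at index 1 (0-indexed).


Exponentials: e^3.44=31.187, e^1.91=6.7531, e^0.07=1.0725, e^0.79=2.2034, e^-0.1=0.9048
Sum = 42.1208
Softmax = [0.7404, 0.1603, 0.0255, 0.0523, 0.0215]
p[1] = 6.7531/42.1208 = 0.1603

0.1603


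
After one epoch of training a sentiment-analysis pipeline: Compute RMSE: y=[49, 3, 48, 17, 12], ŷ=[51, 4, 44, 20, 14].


MSE = 34/5 = 6.8
RMSE = √(34/5) = 2.6077

2.6077


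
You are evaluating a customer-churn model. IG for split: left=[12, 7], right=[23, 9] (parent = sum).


Parent = [35, 16], H_parent = 0.8974
H_left = 0.9495 (n=19), H_right = 0.8571 (n=32)
H_children = (19/51)·0.9495 + (32/51)·0.8571 = 0.8915
IG = 0.8974 - 0.8915 = 0.0059

0.0059


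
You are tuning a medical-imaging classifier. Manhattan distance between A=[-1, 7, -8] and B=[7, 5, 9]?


d = |-1-7| + |7-5| + |-8-9|
  = 8 + 2 + 17
  = 27

27


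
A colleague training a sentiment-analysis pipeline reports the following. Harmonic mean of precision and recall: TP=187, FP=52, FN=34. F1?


Precision = 187/239 = 0.7824
Recall = 187/221 = 0.8462
F1 = 2·P·R/(P+R) = 2·TP/(2·TP+FP+FN) = 374/(374+52+34) = 374/460 = 0.813

0.813


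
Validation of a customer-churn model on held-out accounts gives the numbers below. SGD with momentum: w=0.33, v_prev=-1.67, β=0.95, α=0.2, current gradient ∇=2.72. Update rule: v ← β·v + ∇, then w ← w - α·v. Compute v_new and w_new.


v_new = 0.95·-1.67 + 2.72 = -1.5865 + 2.72 = 1.1335
w_new = 0.33 - 0.2·1.1335 = 0.33 - 0.2267 = 0.1033

v_new=1.1335, w_new=0.1033


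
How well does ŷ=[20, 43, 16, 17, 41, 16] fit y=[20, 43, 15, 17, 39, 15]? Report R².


ȳ = 24.8333
SS_res = Σ(y-ŷ)² = 6
SS_tot = Σ(y-ȳ)² = 808.83
R² = 1 - SS_res/SS_tot = 1 - 0.0074 = 0.9926

0.9926


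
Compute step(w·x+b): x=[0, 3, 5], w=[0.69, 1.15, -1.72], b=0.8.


z = (0)·(0.69) + (3)·(1.15) + (5)·(-1.72) + 0.8
  = -4.35
step(z) = 0 (z<0)

0


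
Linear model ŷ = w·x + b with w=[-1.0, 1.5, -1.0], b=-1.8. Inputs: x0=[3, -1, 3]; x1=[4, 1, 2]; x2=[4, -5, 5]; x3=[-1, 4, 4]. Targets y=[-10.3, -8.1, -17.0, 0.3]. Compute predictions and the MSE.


ŷ0 = (-1.0)·(3) + (1.5)·(-1) + (-1.0)·(3) - 1.8 = -9.3
ŷ1 = (-1.0)·(4) + (1.5)·(1) + (-1.0)·(2) - 1.8 = -6.3
ŷ2 = (-1.0)·(4) + (1.5)·(-5) + (-1.0)·(5) - 1.8 = -18.3
ŷ3 = (-1.0)·(-1) + (1.5)·(4) + (-1.0)·(4) - 1.8 = 1.2
errors² = [1.0, 3.24, 1.69, 0.81]
MSE = 6.7400/4 = 1.685

1.685


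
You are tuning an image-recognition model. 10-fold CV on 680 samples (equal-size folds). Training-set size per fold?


Fold size = 680/10 = 68
Training per fold = 680 - 68 = 612

612


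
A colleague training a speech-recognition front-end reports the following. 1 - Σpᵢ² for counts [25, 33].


Probabilities: [25/58, 33/58] ≈ [0.431, 0.569]
Σpᵢ² = (625 + 1089)/58² = 1714/3364
Gini = 1 - Σpᵢ² = 1 - 1714/3364 = 0.4905

0.4905


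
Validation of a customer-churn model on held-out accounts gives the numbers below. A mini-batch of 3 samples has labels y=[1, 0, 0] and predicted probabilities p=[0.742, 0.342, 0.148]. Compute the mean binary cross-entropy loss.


L[0] = -ln(0.742) = 0.2984
L[1] = -ln(1-0.342) = -ln(0.658) = 0.4186
L[2] = -ln(1-0.148) = -ln(0.852) = 0.1602
mean = (0.2984 + 0.4186 + 0.1602)/3 = 0.2924

0.2924


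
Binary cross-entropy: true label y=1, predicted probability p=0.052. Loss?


BCE = -[y·ln(p) + (1-y)·ln(1-p)]
= -1·ln(0.052) - 0
= -ln(0.052) = 2.9565

2.9565


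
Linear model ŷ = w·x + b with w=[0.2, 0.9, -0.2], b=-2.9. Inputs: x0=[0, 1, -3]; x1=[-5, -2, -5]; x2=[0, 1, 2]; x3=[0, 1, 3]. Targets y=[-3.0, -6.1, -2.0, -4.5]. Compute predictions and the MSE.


ŷ0 = (0.2)·(0) + (0.9)·(1) + (-0.2)·(-3) - 2.9 = -1.4
ŷ1 = (0.2)·(-5) + (0.9)·(-2) + (-0.2)·(-5) - 2.9 = -4.7
ŷ2 = (0.2)·(0) + (0.9)·(1) + (-0.2)·(2) - 2.9 = -2.4
ŷ3 = (0.2)·(0) + (0.9)·(1) + (-0.2)·(3) - 2.9 = -2.6
errors² = [2.56, 1.96, 0.16, 3.61]
MSE = 8.2900/4 = 2.0725

2.0725


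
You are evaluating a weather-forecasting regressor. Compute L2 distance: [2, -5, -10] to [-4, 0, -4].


d = √((2+ 4)² + (-5-0)² + (-10+ 4)²)
  = √(36 + 25 + 36)
  = √97 = 9.8489

9.8489


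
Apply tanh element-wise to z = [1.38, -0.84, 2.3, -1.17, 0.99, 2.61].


tanh(1.38) = 0.881
tanh(-0.84) = -0.6858
tanh(2.3) = 0.9801
tanh(-1.17) = -0.8243
tanh(0.99) = 0.7574
tanh(2.61) = 0.9892
result = [0.881, -0.6858, 0.9801, -0.8243, 0.7574, 0.9892]

[0.881, -0.6858, 0.9801, -0.8243, 0.7574, 0.9892]


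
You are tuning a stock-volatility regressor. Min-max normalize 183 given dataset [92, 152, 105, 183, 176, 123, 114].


min=92, max=183
(183-92)/(183-92) = 91/91 = 1.0

1.0


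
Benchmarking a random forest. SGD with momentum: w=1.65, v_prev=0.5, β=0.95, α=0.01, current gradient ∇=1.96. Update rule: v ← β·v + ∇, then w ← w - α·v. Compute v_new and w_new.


v_new = 0.95·0.5 + 1.96 = 0.475 + 1.96 = 2.435
w_new = 1.65 - 0.01·2.435 = 1.65 - 0.02435 = 1.62565

v_new=2.435, w_new=1.62565


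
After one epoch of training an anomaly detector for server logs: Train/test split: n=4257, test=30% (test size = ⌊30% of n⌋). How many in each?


Test = ⌊4257·30/100⌋ = 1277
Train = 4257 - 1277 = 2980

Train: 2980, Test: 1277


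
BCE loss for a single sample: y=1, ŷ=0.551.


BCE = -[y·ln(p) + (1-y)·ln(1-p)]
= -1·ln(0.551) - 0
= -ln(0.551) = 0.596

0.596


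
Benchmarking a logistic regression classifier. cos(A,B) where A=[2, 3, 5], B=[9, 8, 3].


A·B = 2·9 + 3·8 + 5·3 = 57
‖A‖ = √38 = 6.1644, ‖B‖ = √154 = 12.4097
cos = 57/(√38·√154) = 57/√5852 = 0.7451

0.7451


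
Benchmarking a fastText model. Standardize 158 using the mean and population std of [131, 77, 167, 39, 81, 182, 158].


μ = 119.2857, σ = 50.0649
z = (158 - 119.2857)/50.0649 = 0.7733

0.7733


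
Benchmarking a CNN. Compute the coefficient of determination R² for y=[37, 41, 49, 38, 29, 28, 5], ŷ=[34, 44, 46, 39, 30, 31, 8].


ȳ = 32.4286
SS_res = Σ(y-ŷ)² = 47
SS_tot = Σ(y-ȳ)² = 1183.71
R² = 1 - SS_res/SS_tot = 1 - 0.0397 = 0.9603

0.9603


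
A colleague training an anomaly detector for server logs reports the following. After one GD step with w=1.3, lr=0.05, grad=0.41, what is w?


w_new = w - α·∇
= 1.3 - 0.05·0.41
= 1.3 - 0.0205
= 1.2795

1.2795


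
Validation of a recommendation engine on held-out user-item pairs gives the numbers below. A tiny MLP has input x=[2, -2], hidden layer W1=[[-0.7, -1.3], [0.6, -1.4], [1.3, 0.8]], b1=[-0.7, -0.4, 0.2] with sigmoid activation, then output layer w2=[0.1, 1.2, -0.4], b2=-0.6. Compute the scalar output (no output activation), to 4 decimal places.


z1[0] = (-0.7)·(2) + (-1.3)·(-2) - 0.7 = 0.5
z1[1] = (0.6)·(2) + (-1.4)·(-2) - 0.4 = 3.6
z1[2] = (1.3)·(2) + (0.8)·(-2) + 0.2 = 1.2
h = sigmoid(z1) = [0.6225, 0.9734, 0.7685]
output = (0.1)·(0.6225) + (1.2)·(0.9734) + (-0.4)·(0.7685) - 0.6 = 0.3229

0.3229


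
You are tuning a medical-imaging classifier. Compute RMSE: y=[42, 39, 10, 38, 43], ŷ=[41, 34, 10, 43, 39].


MSE = 67/5 = 13.4
RMSE = √(67/5) = 3.6606

3.6606


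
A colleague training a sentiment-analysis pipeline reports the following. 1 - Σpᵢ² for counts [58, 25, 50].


Probabilities: [58/133, 25/133, 50/133] ≈ [0.4361, 0.188, 0.3759]
Σpᵢ² = (3364 + 625 + 2500)/133² = 6489/17689
Gini = 1 - Σpᵢ² = 1 - 6489/17689 = 0.6332

0.6332


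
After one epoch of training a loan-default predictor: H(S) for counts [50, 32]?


Probabilities: [50/82, 32/82] ≈ [0.6098, 0.3902]
H = -((50/82)·log₂(50/82) + (32/82)·log₂(32/82))
  = 0.965 bits

0.965 bits


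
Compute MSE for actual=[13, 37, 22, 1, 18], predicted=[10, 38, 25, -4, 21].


Squared errors: (13-10)²=9, (37-38)²=1, (22-25)²=9, (1+ 4)²=25, (18-21)²=9
Sum = 53
MSE = 53/5 = 53/5

53/5


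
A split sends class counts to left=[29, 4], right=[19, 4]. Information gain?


Parent = [48, 8], H_parent = 0.5917
H_left = 0.5328 (n=33), H_right = 0.6666 (n=23)
H_children = (33/56)·0.5328 + (23/56)·0.6666 = 0.5878
IG = 0.5917 - 0.5878 = 0.0039

0.0039


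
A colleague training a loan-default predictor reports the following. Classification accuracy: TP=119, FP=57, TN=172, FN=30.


Accuracy = (TP+TN)/(TP+TN+FP+FN)
= (119+172)/(378)
= 291/378 = 76.98%

76.98%


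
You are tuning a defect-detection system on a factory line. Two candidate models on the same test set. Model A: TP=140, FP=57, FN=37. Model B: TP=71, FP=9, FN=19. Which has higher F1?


Model A: P=140/197=0.7107, R=140/177=0.791, F1=2PR/(P+R)=2TP/(2TP+FP+FN)=280/374=0.7487
Model B: P=71/80=0.8875, R=71/90=0.7889, F1=2PR/(P+R)=2TP/(2TP+FP+FN)=142/170=0.8353
0.7487 < 0.8353 → Model B

Model B


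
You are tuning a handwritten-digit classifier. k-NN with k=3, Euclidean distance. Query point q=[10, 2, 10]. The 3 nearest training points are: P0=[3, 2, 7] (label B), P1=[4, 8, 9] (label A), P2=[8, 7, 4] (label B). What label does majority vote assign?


d(q,P0) = 7.6158  (label B)
d(q,P1) = 8.544  (label A)
d(q,P2) = 8.0623  (label B)
Votes: A=1, B=2
Majority → B

B


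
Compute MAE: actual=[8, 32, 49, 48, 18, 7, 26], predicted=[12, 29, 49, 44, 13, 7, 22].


Absolute errors: |8-12|=4, |32-29|=3, |49-49|=0, |48-44|=4, |18-13|=5, |7-7|=0, |26-22|=4
Sum = 20
MAE = 20/7 = 20/7

20/7


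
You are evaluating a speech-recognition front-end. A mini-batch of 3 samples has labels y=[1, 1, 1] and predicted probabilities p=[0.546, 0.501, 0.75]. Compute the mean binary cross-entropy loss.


L[0] = -ln(0.546) = 0.6051
L[1] = -ln(0.501) = 0.6911
L[2] = -ln(0.75) = 0.2877
mean = (0.6051 + 0.6911 + 0.2877)/3 = 0.528

0.528


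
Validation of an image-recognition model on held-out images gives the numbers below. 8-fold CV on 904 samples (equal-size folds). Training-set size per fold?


Fold size = 904/8 = 113
Training per fold = 904 - 113 = 791

791


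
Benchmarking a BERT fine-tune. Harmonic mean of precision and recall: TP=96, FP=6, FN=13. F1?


Precision = 96/102 = 0.9412
Recall = 96/109 = 0.8807
F1 = 2·P·R/(P+R) = 2·TP/(2·TP+FP+FN) = 192/(192+6+13) = 192/211 = 0.91

0.91


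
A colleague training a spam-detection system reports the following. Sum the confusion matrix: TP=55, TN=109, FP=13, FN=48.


Total = TP + TN + FP + FN
= 55 + 109 + 13 + 48
= 225
(Predicted positive: 68, predicted negative: 157)

225


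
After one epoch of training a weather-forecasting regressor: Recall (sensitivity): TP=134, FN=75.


Recall = TP/(TP+FN)
= 134/(134+75)
= 134/209 = 64.11%

64.11%


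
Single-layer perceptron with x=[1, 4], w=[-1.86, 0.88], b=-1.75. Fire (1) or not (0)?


z = (1)·(-1.86) + (4)·(0.88) - 1.75
  = -0.09
step(z) = 0 (z<0)

0


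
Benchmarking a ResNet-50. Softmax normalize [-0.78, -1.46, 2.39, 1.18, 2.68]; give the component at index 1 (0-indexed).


Exponentials: e^-0.78=0.4584, e^-1.46=0.2322, e^2.39=10.9135, e^1.18=3.2544, e^2.68=14.5851
Sum = 29.4436
Softmax = [0.0156, 0.0079, 0.3707, 0.1105, 0.4954]
p[1] = 0.2322/29.4436 = 0.0079

0.0079


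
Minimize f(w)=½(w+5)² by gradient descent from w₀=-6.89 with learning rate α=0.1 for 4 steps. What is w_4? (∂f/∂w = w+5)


step 1: grad = -6.89+5 = -1.89; w = -6.89 - 0.1·(-1.89) = -6.701
step 2: grad = -6.701+5 = -1.701; w = -6.701 - 0.1·(-1.701) = -6.5309
step 3: grad = -6.5309+5 = -1.5309; w = -6.5309 - 0.1·(-1.5309) = -6.37781
step 4: grad = -6.37781+5 = -1.37781; w = -6.37781 - 0.1·(-1.37781) = -6.240029

-6.240029


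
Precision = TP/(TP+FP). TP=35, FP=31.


Precision = TP/(TP+FP)
= 35/(35+31)
= 35/66 = 53.03%

53.03%


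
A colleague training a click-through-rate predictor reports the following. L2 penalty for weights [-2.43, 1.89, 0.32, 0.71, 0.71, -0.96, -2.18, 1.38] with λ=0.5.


‖w‖₂² = (-2.43)² + (1.89)² + (0.32)² + (0.71)² + (0.71)² + (-0.96)² + (-2.18)² + (1.38)²
     = 5.9049 + 3.5721 + 0.1024 + 0.5041 + 0.5041 + 0.9216 + 4.7524 + 1.9044
     = 18.166
λ·‖w‖₂² = 0.5·18.166 = 9.083

9.083
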